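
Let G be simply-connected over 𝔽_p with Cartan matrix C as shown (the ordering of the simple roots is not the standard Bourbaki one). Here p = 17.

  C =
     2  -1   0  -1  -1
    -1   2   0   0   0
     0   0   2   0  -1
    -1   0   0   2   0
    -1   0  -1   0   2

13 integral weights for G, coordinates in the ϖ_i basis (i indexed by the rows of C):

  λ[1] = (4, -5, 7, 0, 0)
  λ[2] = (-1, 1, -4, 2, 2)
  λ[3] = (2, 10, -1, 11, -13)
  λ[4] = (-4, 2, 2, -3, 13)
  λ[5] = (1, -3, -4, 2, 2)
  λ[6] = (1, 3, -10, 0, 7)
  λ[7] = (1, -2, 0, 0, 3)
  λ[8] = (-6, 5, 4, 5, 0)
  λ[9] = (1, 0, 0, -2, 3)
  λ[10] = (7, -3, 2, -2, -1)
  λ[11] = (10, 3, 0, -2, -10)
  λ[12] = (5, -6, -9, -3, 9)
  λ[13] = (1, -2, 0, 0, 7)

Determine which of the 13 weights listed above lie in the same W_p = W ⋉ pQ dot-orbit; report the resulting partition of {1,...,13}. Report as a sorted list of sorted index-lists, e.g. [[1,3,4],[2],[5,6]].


C ↔ D_5 under row/col permutation; |W(D_5)| = 1920.

Each λ_j+ρ reduced to Ā_17; 5-tuples below use C's row order:

  [1] (1, 4, 8, 1, 1)
  [2] (0, 2, 3, 3, 0)
  [3] (0, 2, 3, 3, 0)
  [4] (0, 2, 3, 3, 0)
  [5] (0, 2, 3, 3, 0)
  [6] (1, 4, 8, 1, 1)
  [7] (1, 1, 1, 1, 4)
  [8] (1, 1, 1, 1, 4)
  [9] (1, 1, 1, 1, 4)
  [10] (5, 2, 3, 1, 0)
  [11] (1, 4, 8, 1, 1)
  [12] (1, 4, 8, 1, 1)
  [13] (1, 1, 1, 1, 4)

Linkage partition of the 13 weights (4 classes, p=17):

[[1, 6, 11, 12], [2, 3, 4, 5], [7, 8, 9, 13], [10]]


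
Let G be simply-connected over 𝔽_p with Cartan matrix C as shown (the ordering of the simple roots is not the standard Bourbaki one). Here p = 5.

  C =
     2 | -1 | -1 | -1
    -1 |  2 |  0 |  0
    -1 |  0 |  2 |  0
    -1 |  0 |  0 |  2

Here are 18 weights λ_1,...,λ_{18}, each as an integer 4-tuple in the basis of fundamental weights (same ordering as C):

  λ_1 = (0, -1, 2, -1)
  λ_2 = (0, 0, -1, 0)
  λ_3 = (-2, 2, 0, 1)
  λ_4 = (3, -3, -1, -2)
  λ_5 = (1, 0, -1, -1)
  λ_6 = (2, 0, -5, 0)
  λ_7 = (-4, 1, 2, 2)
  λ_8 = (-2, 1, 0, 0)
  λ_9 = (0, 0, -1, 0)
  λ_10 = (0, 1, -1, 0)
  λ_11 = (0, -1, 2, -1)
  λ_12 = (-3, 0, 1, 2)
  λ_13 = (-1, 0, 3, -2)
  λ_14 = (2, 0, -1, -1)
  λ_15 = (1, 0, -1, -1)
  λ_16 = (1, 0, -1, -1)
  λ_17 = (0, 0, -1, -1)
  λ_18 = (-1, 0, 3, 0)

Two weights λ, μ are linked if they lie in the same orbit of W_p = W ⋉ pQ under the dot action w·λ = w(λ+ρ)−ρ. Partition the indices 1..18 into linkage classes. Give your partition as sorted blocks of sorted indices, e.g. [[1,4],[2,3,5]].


Type D_4, rank 4, |W|=192; reorder rows/cols to standard.

Folding the 18 weights λ_j+ρ into Ā_5 (reps in the given 4-coord order):

  λ_1 → (1, 0, 3, 0)
  λ_2 → (1, 1, 0, 1)
  λ_3 → (1, 2, 0, 1)
  λ_4 → (1, 2, 0, 1)
  λ_5 → (2, 1, 0, 0)
  λ_6 → (1, 0, 3, 0)
  λ_7 → (2, 1, 0, 0)
  λ_8 → (1, 1, 0, 0)
  λ_9 → (1, 1, 0, 1)
  λ_10 → (1, 2, 0, 1)
  λ_11 → (1, 0, 3, 0)
  λ_12 → (1, 1, 0, 1)
  λ_13 → (1, 0, 3, 0)
  λ_14 → (1, 1, 0, 0)
  λ_15 → (2, 1, 0, 0)
  λ_16 → (2, 1, 0, 0)
  λ_17 → (1, 1, 0, 0)
  λ_18 → (1, 0, 3, 0)

The 18 indices split into 5 linkage classes (same alcove rep ⇔ same W_5-dot-orbit):

[[1, 6, 11, 13, 18], [2, 9, 12], [3, 4, 10], [5, 7, 15, 16], [8, 14, 17]]


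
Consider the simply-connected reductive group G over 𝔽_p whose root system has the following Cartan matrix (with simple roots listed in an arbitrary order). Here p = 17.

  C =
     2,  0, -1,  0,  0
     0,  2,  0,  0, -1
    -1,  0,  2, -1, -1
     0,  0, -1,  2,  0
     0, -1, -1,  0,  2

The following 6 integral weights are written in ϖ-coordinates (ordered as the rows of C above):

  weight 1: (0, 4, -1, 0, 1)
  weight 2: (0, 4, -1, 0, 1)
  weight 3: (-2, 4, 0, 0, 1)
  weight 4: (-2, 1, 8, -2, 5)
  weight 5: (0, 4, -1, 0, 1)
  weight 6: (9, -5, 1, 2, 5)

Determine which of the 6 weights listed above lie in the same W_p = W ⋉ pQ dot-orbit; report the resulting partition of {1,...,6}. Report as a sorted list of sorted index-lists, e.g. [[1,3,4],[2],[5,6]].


C ↔ D_5 under row/col permutation; |W(D_5)| = 1920.

λ_j+ρ reflected into Ā_17 (⟨·,θ^∨⟩≤17); 5-tuples as given:

    1: (1, 5, 0, 1, 2)
    2: (1, 5, 0, 1, 2)
    3: (1, 5, 0, 1, 2)
    4: (1, 5, 0, 1, 2)
    5: (1, 5, 0, 1, 2)
    6: (6, 2, 3, 1, 0)

The 6 indices split into 2 linkage classes (same alcove rep ⇔ same W_17-dot-orbit):

[[1, 2, 3, 4, 5], [6]]


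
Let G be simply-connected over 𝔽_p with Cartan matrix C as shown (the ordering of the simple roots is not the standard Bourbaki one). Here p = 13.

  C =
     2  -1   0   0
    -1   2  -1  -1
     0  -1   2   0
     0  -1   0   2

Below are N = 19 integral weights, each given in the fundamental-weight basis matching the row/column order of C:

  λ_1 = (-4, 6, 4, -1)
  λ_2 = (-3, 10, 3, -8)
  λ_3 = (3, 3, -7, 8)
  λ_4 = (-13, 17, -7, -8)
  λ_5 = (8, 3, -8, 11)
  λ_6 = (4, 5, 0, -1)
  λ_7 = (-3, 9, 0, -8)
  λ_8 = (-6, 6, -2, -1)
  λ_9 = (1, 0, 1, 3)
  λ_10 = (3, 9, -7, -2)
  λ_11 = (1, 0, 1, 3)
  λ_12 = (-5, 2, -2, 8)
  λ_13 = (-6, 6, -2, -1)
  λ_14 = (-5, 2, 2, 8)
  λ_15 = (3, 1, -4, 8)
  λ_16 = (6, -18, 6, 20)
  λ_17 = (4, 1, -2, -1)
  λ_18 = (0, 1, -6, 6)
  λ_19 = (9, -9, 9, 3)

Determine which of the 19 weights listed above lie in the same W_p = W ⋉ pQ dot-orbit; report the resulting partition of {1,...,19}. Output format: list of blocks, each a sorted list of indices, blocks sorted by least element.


Cartan matrix: type D_4 (|W|=192); un-permuting the 4 rows.

Folding the 19 weights λ_j+ρ into Ā_13 (reps in the given 4-coord order):

  1: (3, 1, 5, 0) · 2: (0, 2, 2, 5) · 3: (0, 2, 2, 5) · 4: (5, 1, 1, 0) · 5: (3, 1, 5, 0) · 6: (5, 1, 1, 0) · 7: (2, 1, 1, 7) · 8: (5, 1, 1, 0) · 9: (2, 1, 2, 4) · 10: (3, 1, 5, 0) · 11: (2, 1, 2, 4) · 12: (2, 1, 1, 7) · 13: (5, 1, 1, 0) · 14: (2, 1, 1, 7) · 15: (2, 1, 1, 7) · 16: (2, 1, 2, 4) · 17: (5, 1, 1, 0) · 18: (2, 1, 2, 4) · 19: (2, 1, 2, 4)

Partition of {1..19} into 5 W_13-dot-orbits:

[[1, 5, 10], [2, 3], [4, 6, 8, 13, 17], [7, 12, 14, 15], [9, 11, 16, 18, 19]]


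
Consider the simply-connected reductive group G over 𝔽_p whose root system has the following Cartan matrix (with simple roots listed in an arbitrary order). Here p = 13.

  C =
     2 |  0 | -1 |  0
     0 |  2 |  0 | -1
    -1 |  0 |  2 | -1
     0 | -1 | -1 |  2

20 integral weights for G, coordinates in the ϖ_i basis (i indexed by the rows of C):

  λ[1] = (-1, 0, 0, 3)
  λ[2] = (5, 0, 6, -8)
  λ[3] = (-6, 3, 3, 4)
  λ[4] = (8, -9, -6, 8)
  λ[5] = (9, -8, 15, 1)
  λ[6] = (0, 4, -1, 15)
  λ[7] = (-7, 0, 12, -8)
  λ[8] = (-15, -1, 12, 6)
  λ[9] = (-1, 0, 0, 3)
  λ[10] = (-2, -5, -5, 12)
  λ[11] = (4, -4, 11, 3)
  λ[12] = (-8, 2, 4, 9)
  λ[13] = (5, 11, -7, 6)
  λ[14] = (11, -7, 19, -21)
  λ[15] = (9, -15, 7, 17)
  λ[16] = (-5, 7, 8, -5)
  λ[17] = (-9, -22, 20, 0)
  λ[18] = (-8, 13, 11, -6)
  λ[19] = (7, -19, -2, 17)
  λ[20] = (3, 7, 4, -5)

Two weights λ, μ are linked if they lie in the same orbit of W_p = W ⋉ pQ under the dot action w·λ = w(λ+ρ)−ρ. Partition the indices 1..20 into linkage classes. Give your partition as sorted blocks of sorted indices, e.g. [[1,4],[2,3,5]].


C ↔ A_4 under row/col permutation; |W(A_4)| = 120.

Ā_13 reps of the 20 weights (A_4, coords as presented):

  λ_1+ρ ↦ (0, 1, 1, 4)
  λ_2+ρ ↦ (6, 6, 0, 1)
  λ_3+ρ ↦ (4, 4, 1, 4)
  λ_4+ρ ↦ (4, 4, 1, 4)
  λ_5+ρ ↦ (0, 2, 2, 6)
  λ_6+ρ ↦ (3, 1, 5, 4)
  λ_7+ρ ↦ (6, 6, 0, 1)
  λ_8+ρ ↦ (6, 6, 0, 1)
  λ_9+ρ ↦ (0, 1, 1, 4)
  λ_10+ρ ↦ (4, 4, 1, 4)
  λ_11+ρ ↦ (3, 1, 5, 4)
  λ_12+ρ ↦ (0, 2, 2, 6)
  λ_13+ρ ↦ (6, 6, 0, 1)
  λ_14+ρ ↦ (6, 6, 0, 1)
  λ_15+ρ ↦ (3, 1, 5, 4)
  λ_16+ρ ↦ (4, 4, 1, 4)
  λ_17+ρ ↦ (0, 1, 1, 4)
  λ_18+ρ ↦ (0, 1, 1, 4)
  λ_19+ρ ↦ (0, 1, 1, 4)
  λ_20+ρ ↦ (4, 4, 1, 4)

Linkage partition of the 20 weights (5 classes, p=13):

[[1, 9, 17, 18, 19], [2, 7, 8, 13, 14], [3, 4, 10, 16, 20], [5, 12], [6, 11, 15]]


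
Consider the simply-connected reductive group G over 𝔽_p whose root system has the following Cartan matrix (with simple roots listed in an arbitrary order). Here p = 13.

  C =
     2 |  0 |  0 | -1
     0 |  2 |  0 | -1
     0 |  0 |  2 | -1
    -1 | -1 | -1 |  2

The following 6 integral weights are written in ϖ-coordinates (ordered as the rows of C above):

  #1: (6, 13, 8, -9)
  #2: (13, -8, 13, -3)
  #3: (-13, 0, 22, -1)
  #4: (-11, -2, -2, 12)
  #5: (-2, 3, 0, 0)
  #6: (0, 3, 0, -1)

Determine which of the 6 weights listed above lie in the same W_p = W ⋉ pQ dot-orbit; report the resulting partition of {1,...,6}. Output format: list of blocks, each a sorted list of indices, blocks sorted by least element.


Cartan matrix: type D_4 (|W|=192); un-permuting the 4 rows.

Alcove-folded reps (p=13, 6 weights, presented ϖ-order):

    λ_1+ρ ↦ (1, 4, 1, 0)
    λ_2+ρ ↦ (1, 4, 1, 0)
    λ_3+ρ ↦ (10, 1, 1, 0)
    λ_4+ρ ↦ (10, 1, 1, 0)
    λ_5+ρ ↦ (1, 4, 1, 0)
    λ_6+ρ ↦ (1, 4, 1, 0)

Linkage partition of the 6 weights (2 classes, p=13):

[[1, 2, 5, 6], [3, 4]]


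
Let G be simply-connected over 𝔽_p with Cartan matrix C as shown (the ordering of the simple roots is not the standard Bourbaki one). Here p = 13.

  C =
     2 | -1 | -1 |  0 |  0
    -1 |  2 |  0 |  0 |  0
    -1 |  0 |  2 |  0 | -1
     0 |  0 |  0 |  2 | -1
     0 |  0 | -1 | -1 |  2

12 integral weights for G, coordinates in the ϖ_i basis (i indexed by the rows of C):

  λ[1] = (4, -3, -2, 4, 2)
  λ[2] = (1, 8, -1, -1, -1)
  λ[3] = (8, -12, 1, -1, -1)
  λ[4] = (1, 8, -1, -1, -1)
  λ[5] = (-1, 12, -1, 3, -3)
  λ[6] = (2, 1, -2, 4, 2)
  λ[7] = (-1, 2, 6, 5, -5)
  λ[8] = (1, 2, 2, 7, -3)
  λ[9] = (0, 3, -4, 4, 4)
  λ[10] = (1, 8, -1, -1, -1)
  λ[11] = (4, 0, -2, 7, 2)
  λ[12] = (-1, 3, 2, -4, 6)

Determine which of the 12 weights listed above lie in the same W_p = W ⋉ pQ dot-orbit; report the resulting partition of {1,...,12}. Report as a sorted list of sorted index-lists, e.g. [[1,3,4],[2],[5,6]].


Type A_5, rank 5, |W|=720; reorder rows/cols to standard.

Folding the 12 weights λ_j+ρ into Ā_13 (reps in the given 5-coord order):

  1: (2, 2, 1, 5, 2) · 2: (2, 9, 0, 0, 0) · 3: (2, 9, 0, 0, 0) · 4: (2, 9, 0, 0, 0) · 5: (2, 9, 0, 0, 0) · 6: (2, 2, 1, 5, 2) · 7: (0, 3, 3, 2, 4) · 8: (2, 2, 1, 5, 2) · 9: (2, 2, 1, 5, 2) · 10: (2, 9, 0, 0, 0) · 11: (2, 2, 1, 5, 2) · 12: (0, 3, 3, 2, 4)

The 12 indices split into 3 linkage classes (same alcove rep ⇔ same W_13-dot-orbit):

[[1, 6, 8, 9, 11], [2, 3, 4, 5, 10], [7, 12]]


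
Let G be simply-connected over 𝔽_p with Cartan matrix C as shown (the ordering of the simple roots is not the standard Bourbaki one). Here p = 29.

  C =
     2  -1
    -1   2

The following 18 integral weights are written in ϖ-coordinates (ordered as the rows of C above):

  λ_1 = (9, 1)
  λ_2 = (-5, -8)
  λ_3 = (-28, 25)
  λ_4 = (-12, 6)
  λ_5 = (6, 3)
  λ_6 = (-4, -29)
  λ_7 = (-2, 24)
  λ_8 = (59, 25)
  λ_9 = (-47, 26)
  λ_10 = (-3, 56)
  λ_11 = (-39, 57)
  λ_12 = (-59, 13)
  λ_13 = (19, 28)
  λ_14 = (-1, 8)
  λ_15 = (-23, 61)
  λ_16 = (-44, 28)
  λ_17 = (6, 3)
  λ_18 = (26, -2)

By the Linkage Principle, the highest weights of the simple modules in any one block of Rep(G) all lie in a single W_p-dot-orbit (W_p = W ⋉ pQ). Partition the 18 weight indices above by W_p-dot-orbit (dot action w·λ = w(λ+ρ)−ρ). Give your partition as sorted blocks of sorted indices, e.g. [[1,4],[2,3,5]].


C ↔ A_2 under row/col permutation; |W(A_2)| = 6.

Alcove-folded reps (p=29, 18 weights, presented ϖ-order):

  [1] (10, 2) · [2] (7, 4) · [3] (26, 1) · [4] (7, 4) · [5] (7, 4) · [6] (26, 1) · [7] (1, 24) · [8] (26, 1) · [9] (10, 2) · [10] (26, 1) · [11] (0, 9) · [12] (15, 0) · [13] (0, 9) · [14] (0, 9) · [15] (7, 4) · [16] (15, 0) · [17] (7, 4) · [18] (26, 1)

Grouping the 18 weights by Ā_29-representative: 6 linkage classes.

[[1, 9], [2, 4, 5, 15, 17], [3, 6, 8, 10, 18], [7], [11, 13, 14], [12, 16]]


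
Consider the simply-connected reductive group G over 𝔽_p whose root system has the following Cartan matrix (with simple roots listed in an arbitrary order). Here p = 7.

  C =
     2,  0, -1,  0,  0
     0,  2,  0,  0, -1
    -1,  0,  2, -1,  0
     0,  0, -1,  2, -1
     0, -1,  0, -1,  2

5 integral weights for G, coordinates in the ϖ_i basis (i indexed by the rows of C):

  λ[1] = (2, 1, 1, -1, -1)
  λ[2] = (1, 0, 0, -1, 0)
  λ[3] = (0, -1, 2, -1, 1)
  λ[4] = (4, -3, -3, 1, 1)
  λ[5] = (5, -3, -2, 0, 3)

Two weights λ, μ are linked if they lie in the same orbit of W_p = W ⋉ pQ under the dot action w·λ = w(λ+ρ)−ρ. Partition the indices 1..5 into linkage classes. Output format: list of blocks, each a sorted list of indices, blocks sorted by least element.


Root system A_5: the 5×5 matrix C matches after relabeling.

W_7-reps of the 5 weights in Ā_7 (same 5-coord order as C):

  [1] (3, 2, 2, 0, 0);  [2] (2, 1, 1, 0, 1);  [3] (1, 0, 3, 0, 2);  [4] (3, 2, 2, 0, 0);  [5] (2, 1, 1, 0, 1)

Linkage partition of the 5 weights (3 classes, p=7):

[[1, 4], [2, 5], [3]]


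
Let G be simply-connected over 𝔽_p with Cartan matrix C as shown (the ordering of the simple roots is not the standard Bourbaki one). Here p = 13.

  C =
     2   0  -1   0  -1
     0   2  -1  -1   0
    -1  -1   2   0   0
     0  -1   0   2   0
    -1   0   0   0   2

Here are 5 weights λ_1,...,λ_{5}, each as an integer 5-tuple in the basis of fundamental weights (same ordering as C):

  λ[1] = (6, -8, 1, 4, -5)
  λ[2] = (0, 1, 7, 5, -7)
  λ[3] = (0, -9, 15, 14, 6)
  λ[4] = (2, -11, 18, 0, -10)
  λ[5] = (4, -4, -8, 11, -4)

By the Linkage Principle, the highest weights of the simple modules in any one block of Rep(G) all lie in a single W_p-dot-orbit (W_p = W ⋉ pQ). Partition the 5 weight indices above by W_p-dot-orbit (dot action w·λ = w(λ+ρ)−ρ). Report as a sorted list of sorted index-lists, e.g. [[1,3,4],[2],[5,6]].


Cartan matrix: type A_5 (|W|=720); un-permuting the 5 rows.

Folding the 5 weights λ_j+ρ into Ā_13 (reps in the given 5-coord order):

  λ_1+ρ ↦ (2, 0, 3, 2, 2);  λ_2+ρ ↦ (2, 2, 3, 2, 3);  λ_3+ρ ↦ (2, 2, 3, 2, 3);  λ_4+ρ ↦ (0, 1, 3, 0, 6);  λ_5+ρ ↦ (2, 2, 3, 2, 3)

Partition of {1..5} into 3 W_13-dot-orbits:

[[1], [2, 3, 5], [4]]


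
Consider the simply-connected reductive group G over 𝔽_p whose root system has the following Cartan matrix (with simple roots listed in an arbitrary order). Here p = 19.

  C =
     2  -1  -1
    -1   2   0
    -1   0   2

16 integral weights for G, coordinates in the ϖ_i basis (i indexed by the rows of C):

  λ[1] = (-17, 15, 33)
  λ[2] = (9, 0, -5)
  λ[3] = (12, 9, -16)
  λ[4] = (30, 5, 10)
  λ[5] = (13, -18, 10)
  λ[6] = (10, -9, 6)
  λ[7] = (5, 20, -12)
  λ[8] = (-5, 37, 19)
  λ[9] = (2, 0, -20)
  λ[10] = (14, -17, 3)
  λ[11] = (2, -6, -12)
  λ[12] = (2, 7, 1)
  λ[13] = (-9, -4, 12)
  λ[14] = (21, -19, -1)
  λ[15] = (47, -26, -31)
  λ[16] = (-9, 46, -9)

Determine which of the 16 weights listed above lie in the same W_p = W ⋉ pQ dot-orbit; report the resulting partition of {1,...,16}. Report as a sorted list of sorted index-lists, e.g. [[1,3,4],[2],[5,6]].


C ↔ A_3 under row/col permutation; |W(A_3)| = 24.

Folding the 16 weights λ_j+ρ into Ā_19 (reps in the given 3-coord order):

  λ_1 → (1, 15, 3)
  λ_2 → (6, 1, 4)
  λ_3 → (2, 4, 9)
  λ_4 → (6, 1, 4)
  λ_5 → (3, 8, 2)
  λ_6 → (3, 8, 7)
  λ_7 → (3, 8, 2)
  λ_8 → (1, 15, 3)
  λ_9 → (1, 15, 3)
  λ_10 → (1, 15, 3)
  λ_11 → (3, 8, 2)
  λ_12 → (3, 8, 2)
  λ_13 → (3, 8, 2)
  λ_14 → (1, 15, 3)
  λ_15 → (6, 1, 4)
  λ_16 → (3, 8, 7)

Grouping the 16 weights by Ā_19-representative: 5 linkage classes.

[[1, 8, 9, 10, 14], [2, 4, 15], [3], [5, 7, 11, 12, 13], [6, 16]]


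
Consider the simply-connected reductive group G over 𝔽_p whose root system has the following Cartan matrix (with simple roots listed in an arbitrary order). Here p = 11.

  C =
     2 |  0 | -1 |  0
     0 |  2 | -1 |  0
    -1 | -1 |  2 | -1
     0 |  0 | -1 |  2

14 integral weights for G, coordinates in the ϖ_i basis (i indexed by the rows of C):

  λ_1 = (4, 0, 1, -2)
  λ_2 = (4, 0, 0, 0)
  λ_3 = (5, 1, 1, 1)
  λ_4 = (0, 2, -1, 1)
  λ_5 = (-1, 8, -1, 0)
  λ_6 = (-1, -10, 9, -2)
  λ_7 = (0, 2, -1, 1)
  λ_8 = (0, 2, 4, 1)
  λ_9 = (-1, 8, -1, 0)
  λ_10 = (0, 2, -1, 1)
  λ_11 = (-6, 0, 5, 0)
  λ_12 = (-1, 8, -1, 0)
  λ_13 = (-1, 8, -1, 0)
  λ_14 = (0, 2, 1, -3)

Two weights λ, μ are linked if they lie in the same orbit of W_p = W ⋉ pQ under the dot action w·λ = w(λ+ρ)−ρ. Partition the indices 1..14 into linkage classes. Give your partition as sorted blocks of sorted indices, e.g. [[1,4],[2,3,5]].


Dynkin diagram of C (from the 6 off-diagonal −1 entries): D_4.

Alcove-folded reps (p=11, 14 weights, presented ϖ-order):

  1: (5, 1, 1, 1);  2: (5, 1, 1, 1);  3: (5, 1, 1, 1);  4: (1, 3, 0, 2);  5: (0, 9, 0, 1);  6: (0, 9, 0, 1);  7: (1, 3, 0, 2);  8: (1, 3, 0, 2);  9: (0, 9, 0, 1);  10: (1, 3, 0, 2);  11: (5, 1, 1, 1);  12: (0, 9, 0, 1);  13: (0, 9, 0, 1);  14: (1, 3, 0, 2)

The 14 indices split into 3 linkage classes (same alcove rep ⇔ same W_11-dot-orbit):

[[1, 2, 3, 11], [4, 7, 8, 10, 14], [5, 6, 9, 12, 13]]


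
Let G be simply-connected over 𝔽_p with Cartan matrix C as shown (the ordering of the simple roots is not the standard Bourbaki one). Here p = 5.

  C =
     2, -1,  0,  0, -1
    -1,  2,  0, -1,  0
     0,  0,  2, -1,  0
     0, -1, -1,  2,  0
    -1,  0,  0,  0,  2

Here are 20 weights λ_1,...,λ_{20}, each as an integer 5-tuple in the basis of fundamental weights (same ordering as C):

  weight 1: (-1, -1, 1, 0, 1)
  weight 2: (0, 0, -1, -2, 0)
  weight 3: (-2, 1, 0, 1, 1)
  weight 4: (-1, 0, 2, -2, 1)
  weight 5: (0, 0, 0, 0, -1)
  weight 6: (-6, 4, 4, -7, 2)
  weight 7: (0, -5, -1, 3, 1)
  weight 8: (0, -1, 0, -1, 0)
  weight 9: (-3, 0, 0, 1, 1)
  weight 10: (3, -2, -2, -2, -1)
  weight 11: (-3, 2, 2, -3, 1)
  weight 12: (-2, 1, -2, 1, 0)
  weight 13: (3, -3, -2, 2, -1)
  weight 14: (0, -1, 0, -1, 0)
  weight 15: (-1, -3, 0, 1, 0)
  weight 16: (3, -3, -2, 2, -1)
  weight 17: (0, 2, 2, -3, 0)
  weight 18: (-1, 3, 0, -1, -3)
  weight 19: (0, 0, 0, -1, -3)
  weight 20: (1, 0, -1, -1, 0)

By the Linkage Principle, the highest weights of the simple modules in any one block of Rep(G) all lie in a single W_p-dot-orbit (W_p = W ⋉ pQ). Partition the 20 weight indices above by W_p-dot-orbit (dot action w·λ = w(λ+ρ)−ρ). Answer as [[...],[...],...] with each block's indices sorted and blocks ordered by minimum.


Root system A_5: the 5×5 matrix C matches after relabeling.

λ_j+ρ reflected into Ā_5 (⟨·,θ^∨⟩≤5); 5-tuples as given:

  λ_1 → (0, 0, 2, 1, 2) · λ_2 → (1, 0, 1, 0, 1) · λ_3 → (1, 1, 0, 2, 0) · λ_4 → (0, 0, 2, 1, 2) · λ_5 → (1, 1, 1, 1, 0) · λ_6 → (2, 2, 1, 0, 0) · λ_7 → (2, 1, 0, 0, 1) · λ_8 → (1, 0, 1, 0, 1) · λ_9 → (1, 1, 1, 1, 0) · λ_10 → (1, 1, 1, 1, 0) · λ_11 → (1, 1, 1, 1, 0) · λ_12 → (1, 1, 1, 1, 0) · λ_13 → (2, 2, 1, 0, 0) · λ_14 → (1, 0, 1, 0, 1) · λ_15 → (1, 0, 1, 0, 1) · λ_16 → (2, 2, 1, 0, 0) · λ_17 → (1, 1, 0, 2, 0) · λ_18 → (2, 2, 1, 0, 0) · λ_19 → (1, 0, 1, 0, 1) · λ_20 → (2, 1, 0, 0, 1)

Partition of {1..20} into 6 W_5-dot-orbits:

[[1, 4], [2, 8, 14, 15, 19], [3, 17], [5, 9, 10, 11, 12], [6, 13, 16, 18], [7, 20]]


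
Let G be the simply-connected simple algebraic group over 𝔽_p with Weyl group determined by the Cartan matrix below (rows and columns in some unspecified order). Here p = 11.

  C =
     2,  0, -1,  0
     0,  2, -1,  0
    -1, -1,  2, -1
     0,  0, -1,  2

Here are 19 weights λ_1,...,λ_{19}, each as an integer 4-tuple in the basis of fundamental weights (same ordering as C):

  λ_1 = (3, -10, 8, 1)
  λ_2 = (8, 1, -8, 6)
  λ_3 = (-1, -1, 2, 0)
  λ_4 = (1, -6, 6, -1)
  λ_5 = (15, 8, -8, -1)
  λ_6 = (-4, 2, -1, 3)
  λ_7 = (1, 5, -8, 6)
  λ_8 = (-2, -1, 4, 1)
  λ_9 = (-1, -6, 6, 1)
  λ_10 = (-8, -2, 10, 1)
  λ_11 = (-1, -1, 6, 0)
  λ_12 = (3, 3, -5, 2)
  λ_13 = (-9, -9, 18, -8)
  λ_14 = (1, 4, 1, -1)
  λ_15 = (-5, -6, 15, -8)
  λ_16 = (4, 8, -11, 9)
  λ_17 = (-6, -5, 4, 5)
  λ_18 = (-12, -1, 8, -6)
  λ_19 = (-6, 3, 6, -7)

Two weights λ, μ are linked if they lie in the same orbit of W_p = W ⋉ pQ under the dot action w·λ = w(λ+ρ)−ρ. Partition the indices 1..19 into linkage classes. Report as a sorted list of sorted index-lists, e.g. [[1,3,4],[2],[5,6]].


Root system D_4: the 4×4 matrix C matches after relabeling.

λ_j+ρ reflected into Ā_11 (⟨·,θ^∨⟩≤11); 4-tuples as given:

    1: (0, 5, 2, 2)
    2: (2, 5, 2, 0)
    3: (0, 0, 3, 1)
    4: (2, 5, 2, 0)
    5: (2, 5, 2, 0)
    6: (0, 0, 3, 1)
    7: (5, 1, 1, 0)
    8: (1, 0, 4, 2)
    9: (0, 5, 2, 2)
    10: (5, 1, 1, 0)
    11: (0, 0, 3, 1)
    12: (0, 0, 3, 1)
    13: (0, 0, 3, 1)
    14: (2, 5, 2, 0)
    15: (1, 0, 4, 2)
    16: (5, 1, 1, 0)
    17: (1, 0, 4, 2)
    18: (2, 5, 2, 0)
    19: (1, 0, 4, 2)

These 19 weights hit 5 W_11-dot-orbits; sizes (2, 5, 5, 3, 4):

[[1, 9], [2, 4, 5, 14, 18], [3, 6, 11, 12, 13], [7, 10, 16], [8, 15, 17, 19]]


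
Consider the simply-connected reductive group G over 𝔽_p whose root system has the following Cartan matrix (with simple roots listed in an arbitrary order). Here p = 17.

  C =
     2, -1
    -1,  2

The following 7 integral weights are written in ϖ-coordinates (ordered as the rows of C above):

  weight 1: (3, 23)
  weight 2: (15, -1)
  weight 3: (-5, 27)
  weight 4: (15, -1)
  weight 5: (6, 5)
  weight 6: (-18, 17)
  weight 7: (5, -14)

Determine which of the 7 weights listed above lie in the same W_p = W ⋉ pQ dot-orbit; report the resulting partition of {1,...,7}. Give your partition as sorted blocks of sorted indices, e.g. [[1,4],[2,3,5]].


C ↔ A_2 under row/col permutation; |W(A_2)| = 6.

Folding the 7 weights λ_j+ρ into Ā_17 (reps in the given 2-coord order):

    λ_1 → (7, 6)
    λ_2 → (16, 0)
    λ_3 → (7, 6)
    λ_4 → (16, 0)
    λ_5 → (7, 6)
    λ_6 → (16, 0)
    λ_7 → (7, 6)

These 7 weights hit 2 W_17-dot-orbits; sizes (4, 3):

[[1, 3, 5, 7], [2, 4, 6]]


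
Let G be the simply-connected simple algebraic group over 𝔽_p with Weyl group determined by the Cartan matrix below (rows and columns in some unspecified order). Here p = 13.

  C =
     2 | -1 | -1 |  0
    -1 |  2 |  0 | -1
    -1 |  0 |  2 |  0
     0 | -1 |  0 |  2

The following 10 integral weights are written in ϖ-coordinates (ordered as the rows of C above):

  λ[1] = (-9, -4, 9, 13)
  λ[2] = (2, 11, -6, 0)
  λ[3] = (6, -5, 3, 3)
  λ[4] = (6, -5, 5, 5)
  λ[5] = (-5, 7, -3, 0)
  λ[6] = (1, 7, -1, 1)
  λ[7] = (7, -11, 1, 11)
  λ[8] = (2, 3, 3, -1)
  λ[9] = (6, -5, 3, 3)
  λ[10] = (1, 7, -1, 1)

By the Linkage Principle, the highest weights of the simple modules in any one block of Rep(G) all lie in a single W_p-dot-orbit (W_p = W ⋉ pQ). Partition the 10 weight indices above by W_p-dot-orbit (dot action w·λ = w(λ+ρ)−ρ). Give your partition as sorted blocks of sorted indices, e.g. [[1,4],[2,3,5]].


Cartan matrix: type A_4 (|W|=120); un-permuting the 4 rows.

Ā_13 reps of the 10 weights (A_4, coords as presented):

  [1] (2, 8, 0, 2)
  [2] (2, 8, 0, 2)
  [3] (3, 4, 4, 0)
  [4] (3, 4, 4, 0)
  [5] (2, 2, 4, 1)
  [6] (2, 8, 0, 2)
  [7] (2, 8, 0, 2)
  [8] (3, 4, 4, 0)
  [9] (3, 4, 4, 0)
  [10] (2, 8, 0, 2)

The 10 indices split into 3 linkage classes (same alcove rep ⇔ same W_13-dot-orbit):

[[1, 2, 6, 7, 10], [3, 4, 8, 9], [5]]


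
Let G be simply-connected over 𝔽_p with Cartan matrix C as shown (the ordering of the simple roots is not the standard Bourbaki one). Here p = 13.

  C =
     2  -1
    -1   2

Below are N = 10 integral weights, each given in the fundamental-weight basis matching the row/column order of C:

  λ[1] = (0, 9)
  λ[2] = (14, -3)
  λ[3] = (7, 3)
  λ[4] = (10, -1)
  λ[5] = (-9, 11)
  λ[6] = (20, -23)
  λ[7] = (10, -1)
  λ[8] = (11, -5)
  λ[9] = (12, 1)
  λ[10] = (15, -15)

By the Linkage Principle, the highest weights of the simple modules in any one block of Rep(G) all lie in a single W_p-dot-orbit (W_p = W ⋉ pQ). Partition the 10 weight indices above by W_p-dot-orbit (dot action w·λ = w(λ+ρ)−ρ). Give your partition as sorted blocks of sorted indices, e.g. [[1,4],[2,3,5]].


A_2 Cartan matrix, 2 simple roots permuted; ρ=(1,1).

Each λ_j+ρ reduced to Ā_13; 2-tuples below use C's row order:

    λ_1 → (1, 10)
    λ_2 → (11, 0)
    λ_3 → (8, 4)
    λ_4 → (11, 0)
    λ_5 → (8, 4)
    λ_6 → (8, 4)
    λ_7 → (11, 0)
    λ_8 → (8, 4)
    λ_9 → (11, 0)
    λ_10 → (1, 10)

These 10 weights hit 3 W_13-dot-orbits; sizes (2, 4, 4):

[[1, 10], [2, 4, 7, 9], [3, 5, 6, 8]]


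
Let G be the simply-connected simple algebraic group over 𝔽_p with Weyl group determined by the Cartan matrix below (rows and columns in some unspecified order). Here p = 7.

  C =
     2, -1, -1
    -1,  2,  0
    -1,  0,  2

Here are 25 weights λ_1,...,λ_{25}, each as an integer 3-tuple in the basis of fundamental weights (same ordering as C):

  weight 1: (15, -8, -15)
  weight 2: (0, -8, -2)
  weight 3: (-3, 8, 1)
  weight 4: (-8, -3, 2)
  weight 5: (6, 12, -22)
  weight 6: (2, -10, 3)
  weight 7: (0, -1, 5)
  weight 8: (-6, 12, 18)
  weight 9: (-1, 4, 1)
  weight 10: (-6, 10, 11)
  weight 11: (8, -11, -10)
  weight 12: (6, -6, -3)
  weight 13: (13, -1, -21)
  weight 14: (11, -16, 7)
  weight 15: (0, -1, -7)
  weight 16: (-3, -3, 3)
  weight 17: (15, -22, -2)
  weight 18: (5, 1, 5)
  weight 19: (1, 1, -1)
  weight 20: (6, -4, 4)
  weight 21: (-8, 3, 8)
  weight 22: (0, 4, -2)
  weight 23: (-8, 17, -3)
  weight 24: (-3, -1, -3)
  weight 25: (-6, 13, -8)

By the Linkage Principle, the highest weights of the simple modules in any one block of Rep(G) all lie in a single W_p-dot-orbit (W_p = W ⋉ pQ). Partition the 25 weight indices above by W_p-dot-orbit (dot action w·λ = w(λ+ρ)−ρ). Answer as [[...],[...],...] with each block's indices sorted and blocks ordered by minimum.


Cartan matrix: type A_3 (|W|=24); un-permuting the 3 rows.

Folding the 25 weights λ_j+ρ into Ā_7 (reps in the given 3-coord order):

    λ_1+ρ ↦ (0, 5, 2)
    λ_2+ρ ↦ (1, 0, 6)
    λ_3+ρ ↦ (0, 5, 2)
    λ_4+ρ ↦ (4, 1, 0)
    λ_5+ρ ↦ (1, 0, 6)
    λ_6+ρ ↦ (4, 1, 0)
    λ_7+ρ ↦ (1, 0, 6)
    λ_8+ρ ↦ (0, 5, 1)
    λ_9+ρ ↦ (0, 5, 2)
    λ_10+ρ ↦ (4, 1, 0)
    λ_11+ρ ↦ (4, 1, 0)
    λ_12+ρ ↦ (0, 5, 2)
    λ_13+ρ ↦ (1, 0, 6)
    λ_14+ρ ↦ (1, 4, 1)
    λ_15+ρ ↦ (0, 5, 1)
    λ_16+ρ ↦ (2, 2, 0)
    λ_17+ρ ↦ (0, 5, 1)
    λ_18+ρ ↦ (0, 5, 1)
    λ_19+ρ ↦ (2, 2, 0)
    λ_20+ρ ↦ (2, 2, 0)
    λ_21+ρ ↦ (4, 1, 0)
    λ_22+ρ ↦ (0, 5, 1)
    λ_23+ρ ↦ (2, 2, 0)
    λ_24+ρ ↦ (2, 2, 0)
    λ_25+ρ ↦ (0, 5, 2)

Partition of {1..25} into 6 W_7-dot-orbits:

[[1, 3, 9, 12, 25], [2, 5, 7, 13], [4, 6, 10, 11, 21], [8, 15, 17, 18, 22], [14], [16, 19, 20, 23, 24]]


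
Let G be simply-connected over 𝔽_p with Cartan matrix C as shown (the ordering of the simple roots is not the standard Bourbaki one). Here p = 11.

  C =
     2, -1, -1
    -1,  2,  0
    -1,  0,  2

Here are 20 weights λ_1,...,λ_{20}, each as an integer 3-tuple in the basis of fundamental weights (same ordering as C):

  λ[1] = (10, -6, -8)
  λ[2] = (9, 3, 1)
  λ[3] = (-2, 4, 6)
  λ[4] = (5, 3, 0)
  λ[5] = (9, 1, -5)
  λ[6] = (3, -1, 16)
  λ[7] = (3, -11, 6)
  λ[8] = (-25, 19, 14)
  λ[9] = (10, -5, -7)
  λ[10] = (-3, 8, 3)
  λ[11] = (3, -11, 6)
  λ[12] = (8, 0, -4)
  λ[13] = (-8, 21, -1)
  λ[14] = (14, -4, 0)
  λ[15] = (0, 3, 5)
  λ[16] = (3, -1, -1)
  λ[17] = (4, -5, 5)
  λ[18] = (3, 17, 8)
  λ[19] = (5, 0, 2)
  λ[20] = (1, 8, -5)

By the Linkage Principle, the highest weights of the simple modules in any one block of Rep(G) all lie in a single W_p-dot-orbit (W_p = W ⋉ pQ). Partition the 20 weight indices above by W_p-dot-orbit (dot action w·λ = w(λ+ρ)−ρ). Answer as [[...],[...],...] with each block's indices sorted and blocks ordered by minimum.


A_3 Cartan matrix, 3 simple roots permuted; ρ=(1,1,1).

Ā_11 reps of the 20 weights (A_3, coords as presented):

  [1] (1, 4, 6);  [2] (6, 1, 3);  [3] (1, 4, 6);  [4] (6, 4, 1);  [5] (6, 1, 3);  [6] (6, 4, 1);  [7] (6, 4, 1);  [8] (2, 7, 2);  [9] (1, 4, 6);  [10] (2, 7, 2);  [11] (6, 4, 1);  [12] (6, 1, 3);  [13] (4, 0, 0);  [14] (6, 1, 3);  [15] (1, 4, 6);  [16] (4, 0, 0);  [17] (1, 4, 6);  [18] (2, 7, 2);  [19] (6, 1, 3);  [20] (2, 7, 2)

5 distinct reps among the 20 weights ⇒ 5 W_11-linkage classes:

[[1, 3, 9, 15, 17], [2, 5, 12, 14, 19], [4, 6, 7, 11], [8, 10, 18, 20], [13, 16]]


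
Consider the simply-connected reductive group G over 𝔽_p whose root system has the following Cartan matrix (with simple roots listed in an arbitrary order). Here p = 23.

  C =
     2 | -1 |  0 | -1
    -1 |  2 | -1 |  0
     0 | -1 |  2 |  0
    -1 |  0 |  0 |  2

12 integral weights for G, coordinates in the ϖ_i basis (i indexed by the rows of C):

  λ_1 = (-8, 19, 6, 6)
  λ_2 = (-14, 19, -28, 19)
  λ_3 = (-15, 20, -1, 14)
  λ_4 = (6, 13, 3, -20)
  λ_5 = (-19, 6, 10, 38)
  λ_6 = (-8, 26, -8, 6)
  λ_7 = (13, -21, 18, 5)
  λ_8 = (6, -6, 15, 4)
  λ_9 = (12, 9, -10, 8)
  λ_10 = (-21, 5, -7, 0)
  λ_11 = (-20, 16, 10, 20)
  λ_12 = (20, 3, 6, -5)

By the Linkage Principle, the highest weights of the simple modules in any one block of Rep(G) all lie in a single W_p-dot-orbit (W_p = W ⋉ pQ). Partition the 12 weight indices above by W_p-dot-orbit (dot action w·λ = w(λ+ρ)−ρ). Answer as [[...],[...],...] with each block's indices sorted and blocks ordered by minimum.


C ↔ A_4 under row/col permutation; |W(A_4)| = 120.

W_23-reps of the 12 weights in Ā_23 (same 4-coord order as C):

  1: (3, 13, 3, 4);  2: (3, 13, 3, 4);  3: (14, 7, 0, 1);  4: (12, 2, 2, 5);  5: (2, 5, 11, 5);  6: (3, 13, 3, 4);  7: (6, 13, 1, 0);  8: (2, 5, 11, 5);  9: (13, 1, 0, 0);  10: (6, 13, 1, 0);  11: (12, 2, 2, 5);  12: (12, 2, 2, 5)

Linkage partition of the 12 weights (6 classes, p=23):

[[1, 2, 6], [3], [4, 11, 12], [5, 8], [7, 10], [9]]


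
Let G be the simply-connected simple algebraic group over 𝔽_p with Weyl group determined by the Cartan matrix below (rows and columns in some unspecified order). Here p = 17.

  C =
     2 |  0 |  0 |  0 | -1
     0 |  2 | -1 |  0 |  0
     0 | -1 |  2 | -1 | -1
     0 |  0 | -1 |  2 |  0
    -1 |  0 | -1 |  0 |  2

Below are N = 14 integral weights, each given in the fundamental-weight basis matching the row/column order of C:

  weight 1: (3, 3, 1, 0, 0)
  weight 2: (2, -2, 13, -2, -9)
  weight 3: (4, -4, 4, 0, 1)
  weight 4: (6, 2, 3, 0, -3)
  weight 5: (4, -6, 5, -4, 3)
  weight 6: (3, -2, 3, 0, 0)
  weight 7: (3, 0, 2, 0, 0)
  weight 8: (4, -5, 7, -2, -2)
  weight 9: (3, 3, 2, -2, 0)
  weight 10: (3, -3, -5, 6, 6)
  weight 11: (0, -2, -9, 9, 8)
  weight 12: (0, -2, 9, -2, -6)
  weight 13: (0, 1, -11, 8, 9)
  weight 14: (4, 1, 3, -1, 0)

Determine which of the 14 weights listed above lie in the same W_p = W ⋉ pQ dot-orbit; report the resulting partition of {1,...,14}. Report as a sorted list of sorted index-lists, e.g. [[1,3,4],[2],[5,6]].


D_5 Cartan matrix, 5 simple roots permuted; ρ=(1,1,1,1,1).

W_17-reps of the 14 weights in Ā_17 (same 5-coord order as C):

  1: (4, 4, 2, 1, 1) · 2: (4, 1, 3, 1, 1) · 3: (5, 3, 2, 1, 2) · 4: (5, 3, 2, 1, 2) · 5: (5, 3, 2, 1, 2) · 6: (4, 1, 3, 1, 1) · 7: (4, 1, 3, 1, 1) · 8: (4, 4, 2, 1, 1) · 9: (4, 4, 2, 1, 1) · 10: (4, 4, 2, 1, 1) · 11: (1, 8, 1, 1, 0) · 12: (4, 1, 3, 1, 1) · 13: (1, 8, 1, 1, 0) · 14: (5, 2, 4, 0, 1)

5 distinct reps among the 14 weights ⇒ 5 W_17-linkage classes:

[[1, 8, 9, 10], [2, 6, 7, 12], [3, 4, 5], [11, 13], [14]]


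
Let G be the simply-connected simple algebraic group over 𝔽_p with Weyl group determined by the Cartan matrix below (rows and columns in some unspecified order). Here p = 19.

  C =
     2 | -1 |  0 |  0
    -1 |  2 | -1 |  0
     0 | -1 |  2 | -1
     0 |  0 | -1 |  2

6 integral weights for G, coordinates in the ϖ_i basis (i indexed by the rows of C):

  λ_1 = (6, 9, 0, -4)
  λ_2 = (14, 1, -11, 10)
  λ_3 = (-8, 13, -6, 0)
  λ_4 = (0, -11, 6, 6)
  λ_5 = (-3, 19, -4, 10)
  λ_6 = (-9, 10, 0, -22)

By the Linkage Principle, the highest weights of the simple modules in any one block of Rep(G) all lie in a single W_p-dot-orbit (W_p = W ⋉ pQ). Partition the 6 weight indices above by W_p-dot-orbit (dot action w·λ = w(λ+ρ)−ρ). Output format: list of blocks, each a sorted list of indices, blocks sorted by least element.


Cartan matrix: type A_4 (|W|=120); un-permuting the 4 rows.

Alcove-folded reps (p=19, 6 weights, presented ϖ-order):

  [1] (7, 8, 2, 1) · [2] (7, 8, 2, 1) · [3] (7, 2, 1, 4) · [4] (7, 2, 1, 4) · [5] (7, 8, 2, 1) · [6] (7, 8, 2, 1)

These 6 weights hit 2 W_19-dot-orbits; sizes (4, 2):

[[1, 2, 5, 6], [3, 4]]


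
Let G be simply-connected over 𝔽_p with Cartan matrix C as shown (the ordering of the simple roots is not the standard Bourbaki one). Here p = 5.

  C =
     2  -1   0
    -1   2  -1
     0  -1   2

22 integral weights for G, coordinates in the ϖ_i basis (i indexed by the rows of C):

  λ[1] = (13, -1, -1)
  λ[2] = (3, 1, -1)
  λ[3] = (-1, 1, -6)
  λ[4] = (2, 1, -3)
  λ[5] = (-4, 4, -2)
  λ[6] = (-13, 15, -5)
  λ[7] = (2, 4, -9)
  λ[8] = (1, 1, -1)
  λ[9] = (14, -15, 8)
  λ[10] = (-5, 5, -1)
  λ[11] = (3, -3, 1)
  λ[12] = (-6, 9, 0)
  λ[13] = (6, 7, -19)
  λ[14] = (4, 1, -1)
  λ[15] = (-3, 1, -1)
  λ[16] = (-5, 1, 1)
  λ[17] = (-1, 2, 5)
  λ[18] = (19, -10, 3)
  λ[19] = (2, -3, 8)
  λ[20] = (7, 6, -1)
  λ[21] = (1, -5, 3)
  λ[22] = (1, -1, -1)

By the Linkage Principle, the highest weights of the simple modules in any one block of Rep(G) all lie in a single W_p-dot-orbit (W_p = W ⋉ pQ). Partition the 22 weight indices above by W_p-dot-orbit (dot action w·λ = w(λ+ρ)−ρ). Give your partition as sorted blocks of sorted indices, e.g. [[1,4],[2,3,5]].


Cartan matrix: type A_3 (|W|=24); un-permuting the 3 rows.

Alcove-folded reps (p=5, 22 weights, presented ϖ-order):

  λ_1 → (0, 1, 4) · λ_2 → (3, 1, 1) · λ_3 → (3, 0, 2) · λ_4 → (3, 0, 2) · λ_5 → (3, 1, 1) · λ_6 → (3, 1, 1) · λ_7 → (3, 0, 2) · λ_8 → (2, 2, 0) · λ_9 → (0, 1, 4) · λ_10 → (3, 1, 1) · λ_11 → (2, 2, 0) · λ_12 → (0, 1, 4) · λ_13 → (3, 0, 2) · λ_14 → (3, 0, 2) · λ_15 → (2, 0, 0) · λ_16 → (2, 2, 0) · λ_17 → (3, 1, 1) · λ_18 → (0, 1, 4) · λ_19 → (2, 2, 0) · λ_20 → (2, 0, 0) · λ_21 → (2, 2, 0) · λ_22 → (2, 0, 0)

These 22 weights hit 5 W_5-dot-orbits; sizes (4, 5, 5, 5, 3):

[[1, 9, 12, 18], [2, 5, 6, 10, 17], [3, 4, 7, 13, 14], [8, 11, 16, 19, 21], [15, 20, 22]]


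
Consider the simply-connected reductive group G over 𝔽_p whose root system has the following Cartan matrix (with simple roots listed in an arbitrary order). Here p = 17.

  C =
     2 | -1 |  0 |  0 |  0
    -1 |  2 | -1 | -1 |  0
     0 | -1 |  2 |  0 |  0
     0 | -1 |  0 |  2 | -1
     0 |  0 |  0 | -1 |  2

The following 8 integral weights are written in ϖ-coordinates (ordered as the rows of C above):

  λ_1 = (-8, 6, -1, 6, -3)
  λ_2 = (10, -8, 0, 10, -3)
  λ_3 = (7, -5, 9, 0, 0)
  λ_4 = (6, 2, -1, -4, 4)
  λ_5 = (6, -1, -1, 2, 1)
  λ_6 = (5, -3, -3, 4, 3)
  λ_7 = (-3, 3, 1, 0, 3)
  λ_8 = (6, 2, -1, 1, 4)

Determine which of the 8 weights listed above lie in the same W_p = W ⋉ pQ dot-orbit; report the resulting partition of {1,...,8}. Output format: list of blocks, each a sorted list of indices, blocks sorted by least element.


D_5 Cartan matrix, 5 simple roots permuted; ρ=(1,1,1,1,1).

Alcove-folded reps (p=17, 8 weights, presented ϖ-order):

    λ_1 → (7, 0, 0, 3, 2)
    λ_2 → (4, 1, 6, 1, 2)
    λ_3 → (4, 1, 6, 1, 2)
    λ_4 → (7, 0, 0, 3, 2)
    λ_5 → (7, 0, 0, 3, 2)
    λ_6 → (2, 2, 2, 1, 4)
    λ_7 → (2, 2, 2, 1, 4)
    λ_8 → (7, 0, 0, 3, 2)

Partition of {1..8} into 3 W_17-dot-orbits:

[[1, 4, 5, 8], [2, 3], [6, 7]]


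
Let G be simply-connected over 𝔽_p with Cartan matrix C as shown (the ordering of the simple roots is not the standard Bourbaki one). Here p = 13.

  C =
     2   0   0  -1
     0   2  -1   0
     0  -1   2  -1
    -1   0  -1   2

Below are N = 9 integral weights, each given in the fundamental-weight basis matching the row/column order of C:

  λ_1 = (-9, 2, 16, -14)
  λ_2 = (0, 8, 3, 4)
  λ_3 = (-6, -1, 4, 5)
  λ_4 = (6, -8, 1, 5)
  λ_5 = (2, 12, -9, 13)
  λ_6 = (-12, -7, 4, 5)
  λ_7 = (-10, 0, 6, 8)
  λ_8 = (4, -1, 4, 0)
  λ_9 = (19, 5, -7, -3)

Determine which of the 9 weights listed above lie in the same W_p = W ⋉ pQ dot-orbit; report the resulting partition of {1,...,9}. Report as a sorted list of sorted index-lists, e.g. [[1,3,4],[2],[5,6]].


C ↔ A_4 under row/col permutation; |W(A_4)| = 120.

Each λ_j+ρ reduced to Ā_13; 4-tuples below use C's row order:

  [1] (5, 3, 4, 0)
  [2] (5, 3, 4, 0)
  [3] (5, 0, 5, 1)
  [4] (5, 0, 5, 1)
  [5] (5, 3, 4, 0)
  [6] (5, 0, 5, 1)
  [7] (5, 3, 4, 0)
  [8] (5, 0, 5, 1)
  [9] (5, 0, 5, 1)

These 9 weights hit 2 W_13-dot-orbits; sizes (4, 5):

[[1, 2, 5, 7], [3, 4, 6, 8, 9]]


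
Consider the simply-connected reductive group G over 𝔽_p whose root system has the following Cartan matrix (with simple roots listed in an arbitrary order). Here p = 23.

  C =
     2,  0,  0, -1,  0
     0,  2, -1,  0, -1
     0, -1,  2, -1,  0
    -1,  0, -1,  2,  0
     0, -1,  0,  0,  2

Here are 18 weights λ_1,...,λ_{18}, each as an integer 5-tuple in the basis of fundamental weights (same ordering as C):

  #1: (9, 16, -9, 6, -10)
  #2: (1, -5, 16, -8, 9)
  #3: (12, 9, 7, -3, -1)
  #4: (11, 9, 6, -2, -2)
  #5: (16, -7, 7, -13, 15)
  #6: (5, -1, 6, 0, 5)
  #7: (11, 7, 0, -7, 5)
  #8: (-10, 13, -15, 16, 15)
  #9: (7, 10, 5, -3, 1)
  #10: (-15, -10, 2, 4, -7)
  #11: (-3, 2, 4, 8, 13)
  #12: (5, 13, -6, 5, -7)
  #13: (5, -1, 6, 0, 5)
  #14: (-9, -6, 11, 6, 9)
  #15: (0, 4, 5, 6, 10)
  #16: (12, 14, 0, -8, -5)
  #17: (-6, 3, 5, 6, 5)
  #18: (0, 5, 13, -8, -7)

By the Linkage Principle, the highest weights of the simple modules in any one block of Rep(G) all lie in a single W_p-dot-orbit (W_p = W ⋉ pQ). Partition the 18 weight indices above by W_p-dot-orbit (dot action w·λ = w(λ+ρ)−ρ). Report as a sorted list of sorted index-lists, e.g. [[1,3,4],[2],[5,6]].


Type A_5, rank 5, |W|=720; reorder rows/cols to standard.

W_23-reps of the 18 weights in Ā_23 (same 5-coord order as C):

  λ_1 → (6, 0, 7, 1, 6)
  λ_2 → (5, 4, 6, 2, 6)
  λ_3 → (5, 4, 6, 2, 6)
  λ_4 → (6, 5, 6, 1, 4)
  λ_5 → (5, 4, 6, 2, 6)
  λ_6 → (6, 0, 7, 1, 6)
  λ_7 → (6, 3, 5, 1, 6)
  λ_8 → (6, 0, 7, 1, 6)
  λ_9 → (4, 11, 4, 2, 0)
  λ_10 → (6, 3, 5, 1, 6)
  λ_11 → (6, 3, 5, 1, 6)
  λ_12 → (6, 3, 5, 1, 6)
  λ_13 → (6, 0, 7, 1, 6)
  λ_14 → (6, 5, 6, 1, 4)
  λ_15 → (6, 5, 6, 1, 4)
  λ_16 → (6, 5, 6, 1, 4)
  λ_17 → (5, 4, 6, 2, 6)
  λ_18 → (6, 0, 7, 1, 6)

Linkage partition of the 18 weights (5 classes, p=23):

[[1, 6, 8, 13, 18], [2, 3, 5, 17], [4, 14, 15, 16], [7, 10, 11, 12], [9]]


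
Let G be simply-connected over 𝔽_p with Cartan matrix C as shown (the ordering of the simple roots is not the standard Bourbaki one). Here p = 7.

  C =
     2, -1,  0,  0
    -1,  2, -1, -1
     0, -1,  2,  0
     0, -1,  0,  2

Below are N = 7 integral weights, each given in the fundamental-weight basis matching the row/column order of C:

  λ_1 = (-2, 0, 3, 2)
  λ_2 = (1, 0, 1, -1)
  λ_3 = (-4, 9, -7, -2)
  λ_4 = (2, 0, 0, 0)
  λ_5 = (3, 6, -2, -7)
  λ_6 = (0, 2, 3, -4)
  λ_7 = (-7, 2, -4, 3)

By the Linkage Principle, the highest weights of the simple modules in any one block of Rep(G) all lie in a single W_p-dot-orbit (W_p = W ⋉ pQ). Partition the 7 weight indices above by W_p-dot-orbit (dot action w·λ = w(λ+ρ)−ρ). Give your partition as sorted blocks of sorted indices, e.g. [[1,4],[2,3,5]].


D_4 Cartan matrix, 4 simple roots permuted; ρ=(1,1,1,1).

λ_j+ρ reflected into Ā_7 (⟨·,θ^∨⟩≤7); 4-tuples as given:

    [1] (0, 1, 3, 2)
    [2] (2, 1, 2, 0)
    [3] (0, 1, 3, 2)
    [4] (3, 1, 1, 1)
    [5] (0, 1, 3, 2)
    [6] (0, 1, 3, 2)
    [7] (0, 1, 3, 2)

3 distinct reps among the 7 weights ⇒ 3 W_7-linkage classes:

[[1, 3, 5, 6, 7], [2], [4]]
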